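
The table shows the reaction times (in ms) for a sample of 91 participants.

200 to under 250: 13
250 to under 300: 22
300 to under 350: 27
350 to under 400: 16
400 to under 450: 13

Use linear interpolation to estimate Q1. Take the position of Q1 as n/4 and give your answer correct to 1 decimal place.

272.2

Cumulative frequencies: 13, 35, 62, 78, 91
n = 91; position = n/4 = 22.75.
This falls in the class 250 to under 300: L = 250, F = 13, f = 22, h = 50.
Lower quartile ≈ 250 + ((22.75 − 13) / 22) × 50 = 272.1591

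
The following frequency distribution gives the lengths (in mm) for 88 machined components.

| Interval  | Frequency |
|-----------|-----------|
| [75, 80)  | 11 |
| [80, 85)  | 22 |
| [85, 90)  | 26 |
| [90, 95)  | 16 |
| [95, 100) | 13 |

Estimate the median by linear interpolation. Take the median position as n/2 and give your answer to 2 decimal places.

Cumulative frequencies: 11, 33, 59, 75, 88
n = 88; position = n/2 = 44.
This falls in the class [85, 90): L = 85, F = 33, f = 26, h = 5.
Median ≈ 85 + ((44 − 33) / 26) × 5 = 87.1154

87.12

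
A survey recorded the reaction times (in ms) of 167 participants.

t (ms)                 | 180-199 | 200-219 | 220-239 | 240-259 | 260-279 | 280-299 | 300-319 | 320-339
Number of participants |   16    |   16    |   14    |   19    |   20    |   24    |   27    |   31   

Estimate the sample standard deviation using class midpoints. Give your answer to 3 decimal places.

Midpoints: 189.5, 209.5, 229.5, 249.5, 269.5, 289.5, 309.5, 329.5
n = 167, Σfm = 45246.5, mean = 270.9371
Σfm² = 12613011.75
Σf(m − x̄)² = Σfm² − (Σfm)²/n = 12613011.75 − 45246.5²/167 = 354055.0898
Sample variance = 354055.0898 / 166 = 2132.8620
Standard deviation = √2132.8620 = 46.1829

46.183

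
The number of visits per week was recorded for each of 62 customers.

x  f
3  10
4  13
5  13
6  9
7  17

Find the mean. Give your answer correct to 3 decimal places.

5.161

Values: 3, 4, 5, 6, 7
Σfx = 10×3 + 13×4 + 13×5 + 9×6 + 17×7 = 320
n = Σf = 62
Mean = 320 / 62 = 5.1613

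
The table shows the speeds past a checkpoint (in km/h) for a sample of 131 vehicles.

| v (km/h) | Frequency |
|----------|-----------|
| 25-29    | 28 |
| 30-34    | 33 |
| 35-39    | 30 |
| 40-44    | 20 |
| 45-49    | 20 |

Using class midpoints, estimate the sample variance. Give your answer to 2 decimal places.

Midpoints: 27, 32, 37, 42, 47
n = 131, Σfm = 4702, mean = 35.8931
Σfm² = 174734
Σf(m − x̄)² = Σfm² − (Σfm)²/n = 174734 − 4702²/131 = 5964.5038
Sample variance = 5964.5038 / 130 = 45.8808

45.88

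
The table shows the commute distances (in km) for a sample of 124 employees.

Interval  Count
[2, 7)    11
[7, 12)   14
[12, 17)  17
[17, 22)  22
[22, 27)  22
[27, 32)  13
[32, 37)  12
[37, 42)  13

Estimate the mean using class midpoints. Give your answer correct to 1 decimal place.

Midpoints: 4.5, 9.5, 14.5, 19.5, 24.5, 29.5, 34.5, 39.5
Σfm = 11×4.5 + 14×9.5 + 17×14.5 + 22×19.5 + 22×24.5 + 13×29.5 + 12×34.5 + 13×39.5 = 2708
n = Σf = 124
Mean = 2708 / 124 = 21.8387

21.8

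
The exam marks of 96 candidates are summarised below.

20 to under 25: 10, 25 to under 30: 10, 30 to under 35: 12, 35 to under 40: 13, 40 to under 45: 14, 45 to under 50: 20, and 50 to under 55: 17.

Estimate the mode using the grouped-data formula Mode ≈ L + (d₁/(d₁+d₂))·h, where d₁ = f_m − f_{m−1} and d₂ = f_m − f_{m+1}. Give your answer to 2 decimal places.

Modal class: 45 to under 50 (highest frequency 20).
d₁ = 20 − 14 = 6, d₂ = 20 − 17 = 3
Mode ≈ 45 + (6/(6+3)) × 5 = 45 + 3.3333 = 48.3333

48.33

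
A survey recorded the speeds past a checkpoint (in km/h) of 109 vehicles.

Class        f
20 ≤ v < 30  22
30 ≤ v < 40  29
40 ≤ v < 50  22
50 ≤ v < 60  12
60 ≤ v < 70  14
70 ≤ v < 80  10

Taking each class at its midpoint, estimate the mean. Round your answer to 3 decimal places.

44.725

Midpoints: 25, 35, 45, 55, 65, 75
Σfm = 22×25 + 29×35 + 22×45 + 12×55 + 14×65 + 10×75 = 4875
n = Σf = 109
Mean = 4875 / 109 = 44.7248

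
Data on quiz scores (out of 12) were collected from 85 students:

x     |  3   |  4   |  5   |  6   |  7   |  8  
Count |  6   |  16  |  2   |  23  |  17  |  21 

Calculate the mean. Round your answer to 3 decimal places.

Values: 3, 4, 5, 6, 7, 8
Σfx = 6×3 + 16×4 + 2×5 + 23×6 + 17×7 + 21×8 = 517
n = Σf = 85
Mean = 517 / 85 = 6.0824

6.082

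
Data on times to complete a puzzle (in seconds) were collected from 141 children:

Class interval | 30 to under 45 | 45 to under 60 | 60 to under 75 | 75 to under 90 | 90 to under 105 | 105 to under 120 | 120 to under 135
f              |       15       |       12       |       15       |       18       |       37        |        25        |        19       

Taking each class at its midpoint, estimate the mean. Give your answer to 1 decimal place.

88.9

Midpoints: 37.5, 52.5, 67.5, 82.5, 97.5, 112.5, 127.5
Σfm = 15×37.5 + 12×52.5 + 15×67.5 + 18×82.5 + 37×97.5 + 25×112.5 + 19×127.5 = 12532.5
n = Σf = 141
Mean = 12532.5 / 141 = 88.8830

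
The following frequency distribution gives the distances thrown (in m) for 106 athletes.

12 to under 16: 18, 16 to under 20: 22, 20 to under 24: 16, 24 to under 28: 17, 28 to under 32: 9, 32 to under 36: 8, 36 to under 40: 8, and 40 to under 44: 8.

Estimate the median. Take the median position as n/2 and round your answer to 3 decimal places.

Cumulative frequencies: 18, 40, 56, 73, 82, 90, 98, 106
n = 106; position = n/2 = 53.
This falls in the class 20 to under 24: L = 20, F = 40, f = 16, h = 4.
Median ≈ 20 + ((53 − 40) / 16) × 4 = 23.2500

23.250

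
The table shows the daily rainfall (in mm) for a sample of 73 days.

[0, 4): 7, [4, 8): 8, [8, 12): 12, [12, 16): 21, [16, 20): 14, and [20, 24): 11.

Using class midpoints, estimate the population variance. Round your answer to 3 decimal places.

Midpoints: 2, 6, 10, 14, 18, 22
n = 73, Σfm = 970, mean = 13.2877
Σfm² = 15492
Σf(m − x̄)² = Σfm² − (Σfm)²/n = 15492 − 970²/73 = 2602.9589
Population variance = 2602.9589 / 73 = 35.6570

35.657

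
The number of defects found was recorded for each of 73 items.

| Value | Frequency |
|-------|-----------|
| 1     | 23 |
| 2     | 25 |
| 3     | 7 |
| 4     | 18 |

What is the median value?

Cumulative frequencies: 23, 48, 55, 73
n = 73, so the median is the value in position (n+1)/2 = 37.
Position 37 falls at value 2.

2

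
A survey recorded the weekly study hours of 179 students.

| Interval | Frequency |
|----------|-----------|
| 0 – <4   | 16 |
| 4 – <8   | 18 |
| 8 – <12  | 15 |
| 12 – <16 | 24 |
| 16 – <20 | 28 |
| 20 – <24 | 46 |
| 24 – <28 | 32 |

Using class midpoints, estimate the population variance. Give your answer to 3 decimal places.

58.505

Midpoints: 2, 6, 10, 14, 18, 22, 26
n = 179, Σfm = 2974, mean = 16.6145
Σfm² = 59884
Σf(m − x̄)² = Σfm² − (Σfm)²/n = 59884 − 2974²/179 = 10472.4022
Population variance = 10472.4022 / 179 = 58.5050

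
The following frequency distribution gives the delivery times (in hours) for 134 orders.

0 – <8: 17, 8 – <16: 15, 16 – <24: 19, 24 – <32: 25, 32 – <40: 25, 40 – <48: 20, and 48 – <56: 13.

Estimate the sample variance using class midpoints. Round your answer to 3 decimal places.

218.409

Midpoints: 4, 12, 20, 28, 36, 44, 52
n = 134, Σfm = 3784, mean = 28.2388
Σfm² = 135904
Σf(m − x̄)² = Σfm² − (Σfm)²/n = 135904 − 3784²/134 = 29048.3582
Sample variance = 29048.3582 / 133 = 218.4087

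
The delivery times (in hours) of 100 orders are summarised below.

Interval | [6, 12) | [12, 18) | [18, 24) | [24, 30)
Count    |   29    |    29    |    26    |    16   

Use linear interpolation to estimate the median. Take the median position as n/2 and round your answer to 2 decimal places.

16.34

Cumulative frequencies: 29, 58, 84, 100
n = 100; position = n/2 = 50.
This falls in the class [12, 18): L = 12, F = 29, f = 29, h = 6.
Median ≈ 12 + ((50 − 29) / 29) × 6 = 16.3448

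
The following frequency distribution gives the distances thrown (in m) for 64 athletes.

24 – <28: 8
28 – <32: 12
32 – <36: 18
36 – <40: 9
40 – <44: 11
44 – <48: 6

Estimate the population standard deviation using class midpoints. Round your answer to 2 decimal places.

6.00

Midpoints: 26, 30, 34, 38, 42, 46
n = 64, Σfm = 2260, mean = 35.3125
Σfm² = 82112
Σf(m − x̄)² = Σfm² − (Σfm)²/n = 82112 − 2260²/64 = 2305.7500
Population variance = 2305.7500 / 64 = 36.0273
Standard deviation = √36.0273 = 6.0023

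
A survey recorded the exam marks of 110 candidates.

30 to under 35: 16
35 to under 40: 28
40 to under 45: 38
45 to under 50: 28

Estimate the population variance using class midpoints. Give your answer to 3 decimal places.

Midpoints: 32.5, 37.5, 42.5, 47.5
n = 110, Σfm = 4515, mean = 41.0455
Σfm² = 188087.5
Σf(m − x̄)² = Σfm² − (Σfm)²/n = 188087.5 − 4515²/110 = 2767.2727
Population variance = 2767.2727 / 110 = 25.1570

25.157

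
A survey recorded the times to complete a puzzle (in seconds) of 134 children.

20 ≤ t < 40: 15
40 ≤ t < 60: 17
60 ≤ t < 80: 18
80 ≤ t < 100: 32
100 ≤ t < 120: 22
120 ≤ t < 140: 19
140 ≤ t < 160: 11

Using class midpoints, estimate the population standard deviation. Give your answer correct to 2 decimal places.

35.32

Midpoints: 30, 50, 70, 90, 110, 130, 150
n = 134, Σfm = 11980, mean = 89.4030
Σfm² = 1238200
Σf(m − x̄)² = Σfm² − (Σfm)²/n = 1238200 − 11980²/134 = 167152.2388
Population variance = 167152.2388 / 134 = 1247.4048
Standard deviation = √1247.4048 = 35.3186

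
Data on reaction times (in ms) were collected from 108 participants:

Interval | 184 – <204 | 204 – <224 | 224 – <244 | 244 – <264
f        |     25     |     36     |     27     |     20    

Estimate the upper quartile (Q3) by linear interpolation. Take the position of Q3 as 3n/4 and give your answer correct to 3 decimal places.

Cumulative frequencies: 25, 61, 88, 108
n = 108; position = 3n/4 = 81.
This falls in the class 224 – <244: L = 224, F = 61, f = 27, h = 20.
Upper quartile ≈ 224 + ((81 − 61) / 27) × 20 = 238.8148

238.815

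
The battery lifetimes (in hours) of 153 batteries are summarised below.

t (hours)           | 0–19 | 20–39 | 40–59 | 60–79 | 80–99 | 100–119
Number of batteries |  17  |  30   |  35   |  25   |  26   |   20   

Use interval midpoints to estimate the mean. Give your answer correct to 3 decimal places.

59.042

Midpoints: 9.5, 29.5, 49.5, 69.5, 89.5, 109.5
Σfm = 17×9.5 + 30×29.5 + 35×49.5 + 25×69.5 + 26×89.5 + 20×109.5 = 9033.5
n = Σf = 153
Mean = 9033.5 / 153 = 59.0425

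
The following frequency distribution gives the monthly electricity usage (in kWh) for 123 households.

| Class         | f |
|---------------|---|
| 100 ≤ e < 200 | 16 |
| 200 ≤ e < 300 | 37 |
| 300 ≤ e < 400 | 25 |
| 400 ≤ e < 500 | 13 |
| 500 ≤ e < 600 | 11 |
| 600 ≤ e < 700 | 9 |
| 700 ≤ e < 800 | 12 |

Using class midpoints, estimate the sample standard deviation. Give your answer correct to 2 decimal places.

Midpoints: 150, 250, 350, 450, 550, 650, 750
n = 123, Σfm = 47150, mean = 383.3333
Σfm² = 22247500
Σf(m − x̄)² = Σfm² − (Σfm)²/n = 22247500 − 47150²/123 = 4173333.3333
Sample variance = 4173333.3333 / 122 = 34207.6503
Standard deviation = √34207.6503 = 184.9531

184.95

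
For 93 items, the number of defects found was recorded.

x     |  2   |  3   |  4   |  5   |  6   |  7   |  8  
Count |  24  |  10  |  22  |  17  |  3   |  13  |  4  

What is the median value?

4

Cumulative frequencies: 24, 34, 56, 73, 76, 89, 93
n = 93, so the median is the value in position (n+1)/2 = 47.
Position 47 falls at value 4.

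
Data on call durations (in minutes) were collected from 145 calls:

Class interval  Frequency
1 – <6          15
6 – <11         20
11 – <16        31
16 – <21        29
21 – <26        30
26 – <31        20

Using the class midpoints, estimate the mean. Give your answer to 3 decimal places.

Midpoints: 3.5, 8.5, 13.5, 18.5, 23.5, 28.5
Σfm = 15×3.5 + 20×8.5 + 31×13.5 + 29×18.5 + 30×23.5 + 20×28.5 = 2452.5
n = Σf = 145
Mean = 2452.5 / 145 = 16.9138

16.914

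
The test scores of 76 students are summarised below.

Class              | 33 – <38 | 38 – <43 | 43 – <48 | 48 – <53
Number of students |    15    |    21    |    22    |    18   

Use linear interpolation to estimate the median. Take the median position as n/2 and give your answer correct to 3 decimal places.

43.455

Cumulative frequencies: 15, 36, 58, 76
n = 76; position = n/2 = 38.
This falls in the class 43 – <48: L = 43, F = 36, f = 22, h = 5.
Median ≈ 43 + ((38 − 36) / 22) × 5 = 43.4545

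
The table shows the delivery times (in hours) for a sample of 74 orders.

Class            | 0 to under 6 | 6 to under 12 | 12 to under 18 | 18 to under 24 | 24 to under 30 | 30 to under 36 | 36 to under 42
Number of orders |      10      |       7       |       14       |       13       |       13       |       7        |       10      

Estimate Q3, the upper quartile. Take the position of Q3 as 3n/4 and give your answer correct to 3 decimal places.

29.308

Cumulative frequencies: 10, 17, 31, 44, 57, 64, 74
n = 74; position = 3n/4 = 55.5.
This falls in the class 24 to under 30: L = 24, F = 44, f = 13, h = 6.
Upper quartile ≈ 24 + ((55.5 − 44) / 13) × 6 = 29.3077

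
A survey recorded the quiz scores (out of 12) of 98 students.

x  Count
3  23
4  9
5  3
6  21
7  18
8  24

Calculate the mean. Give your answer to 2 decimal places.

Values: 3, 4, 5, 6, 7, 8
Σfx = 23×3 + 9×4 + 3×5 + 21×6 + 18×7 + 24×8 = 564
n = Σf = 98
Mean = 564 / 98 = 5.7551

5.76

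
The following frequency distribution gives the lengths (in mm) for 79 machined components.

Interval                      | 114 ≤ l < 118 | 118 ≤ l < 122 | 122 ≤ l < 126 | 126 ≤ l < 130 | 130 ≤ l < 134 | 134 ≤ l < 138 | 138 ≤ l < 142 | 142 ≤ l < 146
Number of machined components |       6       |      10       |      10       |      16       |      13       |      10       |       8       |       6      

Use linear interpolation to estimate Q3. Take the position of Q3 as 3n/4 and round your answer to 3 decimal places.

Cumulative frequencies: 6, 16, 26, 42, 55, 65, 73, 79
n = 79; position = 3n/4 = 59.25.
This falls in the class 134 ≤ l < 138: L = 134, F = 55, f = 10, h = 4.
Upper quartile ≈ 134 + ((59.25 − 55) / 10) × 4 = 135.7000

135.700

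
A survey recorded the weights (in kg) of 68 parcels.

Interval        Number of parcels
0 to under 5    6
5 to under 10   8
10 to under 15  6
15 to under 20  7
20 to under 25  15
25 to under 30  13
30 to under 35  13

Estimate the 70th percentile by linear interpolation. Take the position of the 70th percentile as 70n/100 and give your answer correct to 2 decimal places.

27.15

Cumulative frequencies: 6, 14, 20, 27, 42, 55, 68
n = 68; position = 70n/100 = 47.6.
This falls in the class 25 to under 30: L = 25, F = 42, f = 13, h = 5.
70th percentile ≈ 25 + ((47.6 − 42) / 13) × 5 = 27.1538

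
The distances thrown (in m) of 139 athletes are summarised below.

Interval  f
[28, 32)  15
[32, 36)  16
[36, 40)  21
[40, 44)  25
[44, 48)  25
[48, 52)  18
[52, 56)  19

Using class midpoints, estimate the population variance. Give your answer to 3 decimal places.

Midpoints: 30, 34, 38, 42, 46, 50, 54
n = 139, Σfm = 5918, mean = 42.5755
Σfm² = 259724
Σf(m − x̄)² = Σfm² − (Σfm)²/n = 259724 − 5918²/139 = 7761.9568
Population variance = 7761.9568 / 139 = 55.8414

55.841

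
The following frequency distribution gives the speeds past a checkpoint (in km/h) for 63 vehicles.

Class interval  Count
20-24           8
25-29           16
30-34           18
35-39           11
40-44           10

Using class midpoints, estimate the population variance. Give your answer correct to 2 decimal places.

39.28

Midpoints: 22, 27, 32, 37, 42
n = 63, Σfm = 2011, mean = 31.9206
Σfm² = 66667
Σf(m − x̄)² = Σfm² − (Σfm)²/n = 66667 − 2011²/63 = 2474.6032
Population variance = 2474.6032 / 63 = 39.2794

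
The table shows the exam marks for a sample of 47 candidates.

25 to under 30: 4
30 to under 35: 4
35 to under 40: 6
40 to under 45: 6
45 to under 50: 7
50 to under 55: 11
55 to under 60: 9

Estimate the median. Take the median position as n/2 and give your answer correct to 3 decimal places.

Cumulative frequencies: 4, 8, 14, 20, 27, 38, 47
n = 47; position = n/2 = 23.5.
This falls in the class 45 to under 50: L = 45, F = 20, f = 7, h = 5.
Median ≈ 45 + ((23.5 − 20) / 7) × 5 = 47.5000

47.500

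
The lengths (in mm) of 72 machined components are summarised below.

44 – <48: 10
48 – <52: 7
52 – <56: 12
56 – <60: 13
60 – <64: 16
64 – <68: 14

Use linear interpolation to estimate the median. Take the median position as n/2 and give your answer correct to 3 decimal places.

Cumulative frequencies: 10, 17, 29, 42, 58, 72
n = 72; position = n/2 = 36.
This falls in the class 56 – <60: L = 56, F = 29, f = 13, h = 4.
Median ≈ 56 + ((36 − 29) / 13) × 4 = 58.1538

58.154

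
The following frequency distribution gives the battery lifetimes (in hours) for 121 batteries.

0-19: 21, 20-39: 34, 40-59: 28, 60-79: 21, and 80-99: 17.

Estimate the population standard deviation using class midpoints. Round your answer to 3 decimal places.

Midpoints: 9.5, 29.5, 49.5, 69.5, 89.5
n = 121, Σfm = 5569.5, mean = 46.0289
Σfm² = 337700.25
Σf(m − x̄)² = Σfm² − (Σfm)²/n = 337700.25 − 5569.5²/121 = 81342.1488
Population variance = 81342.1488 / 121 = 672.2492
Standard deviation = √672.2492 = 25.9278

25.928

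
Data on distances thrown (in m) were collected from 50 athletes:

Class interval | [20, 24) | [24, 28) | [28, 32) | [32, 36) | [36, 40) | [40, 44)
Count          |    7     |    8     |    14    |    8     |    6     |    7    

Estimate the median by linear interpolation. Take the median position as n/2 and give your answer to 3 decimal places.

Cumulative frequencies: 7, 15, 29, 37, 43, 50
n = 50; position = n/2 = 25.
This falls in the class [28, 32): L = 28, F = 15, f = 14, h = 4.
Median ≈ 28 + ((25 − 15) / 14) × 4 = 30.8571

30.857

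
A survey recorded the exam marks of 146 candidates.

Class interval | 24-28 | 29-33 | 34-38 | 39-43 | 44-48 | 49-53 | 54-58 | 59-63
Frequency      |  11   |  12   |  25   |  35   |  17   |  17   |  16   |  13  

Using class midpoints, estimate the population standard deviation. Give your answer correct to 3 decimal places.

Midpoints: 26, 31, 36, 41, 46, 51, 56, 61
n = 146, Σfm = 6331, mean = 43.3630
Σfm² = 288941
Σf(m − x̄)² = Σfm² − (Σfm)²/n = 288941 − 6331²/146 = 14409.7603
Population variance = 14409.7603 / 146 = 98.6970
Standard deviation = √98.6970 = 9.9346

9.935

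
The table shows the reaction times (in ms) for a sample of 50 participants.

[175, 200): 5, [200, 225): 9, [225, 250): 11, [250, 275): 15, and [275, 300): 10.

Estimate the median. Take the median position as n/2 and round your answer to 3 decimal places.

Cumulative frequencies: 5, 14, 25, 40, 50
n = 50; position = n/2 = 25.
This falls in the class [225, 250): L = 225, F = 14, f = 11, h = 25.
Median ≈ 225 + ((25 − 14) / 11) × 25 = 250.0000

250.000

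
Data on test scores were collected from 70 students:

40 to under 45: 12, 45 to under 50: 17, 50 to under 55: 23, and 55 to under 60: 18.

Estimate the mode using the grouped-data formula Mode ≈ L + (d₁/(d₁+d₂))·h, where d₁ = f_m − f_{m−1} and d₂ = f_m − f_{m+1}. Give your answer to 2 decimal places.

Modal class: 50 to under 55 (highest frequency 23).
d₁ = 23 − 17 = 6, d₂ = 23 − 18 = 5
Mode ≈ 50 + (6/(6+5)) × 5 = 50 + 2.7273 = 52.7273

52.73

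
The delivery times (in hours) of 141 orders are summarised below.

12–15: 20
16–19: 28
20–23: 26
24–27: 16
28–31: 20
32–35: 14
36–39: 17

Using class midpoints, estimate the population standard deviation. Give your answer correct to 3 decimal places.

7.783

Midpoints: 13.5, 17.5, 21.5, 25.5, 29.5, 33.5, 37.5
n = 141, Σfm = 3423.5, mean = 24.2801
Σfm² = 91665.25
Σf(m − x̄)² = Σfm² − (Σfm)²/n = 91665.25 − 3423.5²/141 = 8542.1844
Population variance = 8542.1844 / 141 = 60.5829
Standard deviation = √60.5829 = 7.7835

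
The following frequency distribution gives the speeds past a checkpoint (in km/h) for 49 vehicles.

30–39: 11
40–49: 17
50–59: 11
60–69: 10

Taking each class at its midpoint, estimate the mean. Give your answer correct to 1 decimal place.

Midpoints: 34.5, 44.5, 54.5, 64.5
Σfm = 11×34.5 + 17×44.5 + 11×54.5 + 10×64.5 = 2380.5
n = Σf = 49
Mean = 2380.5 / 49 = 48.5816

48.6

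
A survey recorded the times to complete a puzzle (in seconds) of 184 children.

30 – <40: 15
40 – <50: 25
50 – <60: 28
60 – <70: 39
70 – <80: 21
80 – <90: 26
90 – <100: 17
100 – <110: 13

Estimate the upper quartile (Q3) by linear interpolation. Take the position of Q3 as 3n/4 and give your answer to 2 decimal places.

83.85

Cumulative frequencies: 15, 40, 68, 107, 128, 154, 171, 184
n = 184; position = 3n/4 = 138.
This falls in the class 80 – <90: L = 80, F = 128, f = 26, h = 10.
Upper quartile ≈ 80 + ((138 − 128) / 26) × 10 = 83.8462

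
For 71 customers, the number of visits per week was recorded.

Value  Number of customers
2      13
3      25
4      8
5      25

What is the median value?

3

Cumulative frequencies: 13, 38, 46, 71
n = 71, so the median is the value in position (n+1)/2 = 36.
Position 36 falls at value 3.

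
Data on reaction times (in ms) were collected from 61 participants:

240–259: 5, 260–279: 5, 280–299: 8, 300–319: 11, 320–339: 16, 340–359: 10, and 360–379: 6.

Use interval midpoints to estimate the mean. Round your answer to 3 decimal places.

316.385

Midpoints: 249.5, 269.5, 289.5, 309.5, 329.5, 349.5, 369.5
Σfm = 5×249.5 + 5×269.5 + 8×289.5 + 11×309.5 + 16×329.5 + 10×349.5 + 6×369.5 = 19299.5
n = Σf = 61
Mean = 19299.5 / 61 = 316.3852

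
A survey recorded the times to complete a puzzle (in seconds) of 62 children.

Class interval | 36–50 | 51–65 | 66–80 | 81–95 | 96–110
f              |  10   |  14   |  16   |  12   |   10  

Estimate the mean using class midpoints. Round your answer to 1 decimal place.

72.5

Midpoints: 43, 58, 73, 88, 103
Σfm = 10×43 + 14×58 + 16×73 + 12×88 + 10×103 = 4496
n = Σf = 62
Mean = 4496 / 62 = 72.5161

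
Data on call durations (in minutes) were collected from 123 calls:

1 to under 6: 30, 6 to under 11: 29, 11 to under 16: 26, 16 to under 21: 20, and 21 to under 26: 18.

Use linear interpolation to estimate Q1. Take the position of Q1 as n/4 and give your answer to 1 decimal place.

Cumulative frequencies: 30, 59, 85, 105, 123
n = 123; position = n/4 = 30.75.
This falls in the class 6 to under 11: L = 6, F = 30, f = 29, h = 5.
Lower quartile ≈ 6 + ((30.75 − 30) / 29) × 5 = 6.1293

6.1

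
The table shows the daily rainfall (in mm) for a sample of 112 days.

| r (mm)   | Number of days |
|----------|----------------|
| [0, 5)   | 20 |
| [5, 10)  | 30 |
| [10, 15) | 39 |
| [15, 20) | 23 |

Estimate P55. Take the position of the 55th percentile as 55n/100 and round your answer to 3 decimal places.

Cumulative frequencies: 20, 50, 89, 112
n = 112; position = 55n/100 = 61.6.
This falls in the class [10, 15): L = 10, F = 50, f = 39, h = 5.
55th percentile ≈ 10 + ((61.6 − 50) / 39) × 5 = 11.4872

11.487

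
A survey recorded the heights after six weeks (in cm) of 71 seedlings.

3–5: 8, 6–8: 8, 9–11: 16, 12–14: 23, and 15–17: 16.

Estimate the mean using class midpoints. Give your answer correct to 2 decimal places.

Midpoints: 4, 7, 10, 13, 16
Σfm = 8×4 + 8×7 + 16×10 + 23×13 + 16×16 = 803
n = Σf = 71
Mean = 803 / 71 = 11.3099

11.31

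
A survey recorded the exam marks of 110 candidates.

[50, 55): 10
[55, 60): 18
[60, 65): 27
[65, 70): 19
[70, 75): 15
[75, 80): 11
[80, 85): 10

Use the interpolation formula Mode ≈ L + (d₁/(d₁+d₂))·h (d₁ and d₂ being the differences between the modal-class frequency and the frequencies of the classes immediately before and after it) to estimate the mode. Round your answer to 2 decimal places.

62.65

Modal class: [60, 65) (highest frequency 27).
d₁ = 27 − 18 = 9, d₂ = 27 − 19 = 8
Mode ≈ 60 + (9/(9+8)) × 5 = 60 + 2.6471 = 62.6471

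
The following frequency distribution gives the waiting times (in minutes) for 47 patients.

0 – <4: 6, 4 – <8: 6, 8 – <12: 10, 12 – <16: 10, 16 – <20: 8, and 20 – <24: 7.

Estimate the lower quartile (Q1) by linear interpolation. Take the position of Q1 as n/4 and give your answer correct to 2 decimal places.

7.83

Cumulative frequencies: 6, 12, 22, 32, 40, 47
n = 47; position = n/4 = 11.75.
This falls in the class 4 – <8: L = 4, F = 6, f = 6, h = 4.
Lower quartile ≈ 4 + ((11.75 − 6) / 6) × 4 = 7.8333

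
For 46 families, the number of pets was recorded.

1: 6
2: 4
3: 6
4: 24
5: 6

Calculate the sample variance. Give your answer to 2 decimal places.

Values: 1, 2, 3, 4, 5
n = 46, Σfx = 158, mean = 3.4348
Σfx² = 610
Σf(x − x̄)² = Σfx² − (Σfx)²/n = 610 − 158²/46 = 67.3043
Sample variance = 67.3043 / 45 = 1.4957

1.50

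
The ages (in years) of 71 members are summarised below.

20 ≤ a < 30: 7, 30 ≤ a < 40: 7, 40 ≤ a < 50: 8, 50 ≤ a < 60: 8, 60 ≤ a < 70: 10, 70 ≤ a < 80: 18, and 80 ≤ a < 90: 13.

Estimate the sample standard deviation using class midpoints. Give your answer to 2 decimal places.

19.75

Midpoints: 25, 35, 45, 55, 65, 75, 85
n = 71, Σfm = 4325, mean = 60.9155
Σfm² = 290775
Σf(m − x̄)² = Σfm² − (Σfm)²/n = 290775 − 4325²/71 = 27315.4930
Sample variance = 27315.4930 / 70 = 390.2213
Standard deviation = √390.2213 = 19.7540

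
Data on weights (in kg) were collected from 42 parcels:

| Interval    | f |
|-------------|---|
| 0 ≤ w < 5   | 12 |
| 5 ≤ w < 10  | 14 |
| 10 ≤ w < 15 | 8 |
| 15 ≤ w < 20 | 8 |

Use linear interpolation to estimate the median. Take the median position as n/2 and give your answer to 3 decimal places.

Cumulative frequencies: 12, 26, 34, 42
n = 42; position = n/2 = 21.
This falls in the class 5 ≤ w < 10: L = 5, F = 12, f = 14, h = 5.
Median ≈ 5 + ((21 − 12) / 14) × 5 = 8.2143

8.214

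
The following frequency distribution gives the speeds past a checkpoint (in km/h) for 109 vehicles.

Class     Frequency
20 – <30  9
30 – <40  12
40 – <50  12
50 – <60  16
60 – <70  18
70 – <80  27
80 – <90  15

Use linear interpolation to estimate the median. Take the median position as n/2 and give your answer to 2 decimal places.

63.06

Cumulative frequencies: 9, 21, 33, 49, 67, 94, 109
n = 109; position = n/2 = 54.5.
This falls in the class 60 – <70: L = 60, F = 49, f = 18, h = 10.
Median ≈ 60 + ((54.5 − 49) / 18) × 10 = 63.0556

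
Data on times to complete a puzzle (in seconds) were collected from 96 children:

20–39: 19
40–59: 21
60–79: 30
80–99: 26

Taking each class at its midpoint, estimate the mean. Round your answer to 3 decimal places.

Midpoints: 29.5, 49.5, 69.5, 89.5
Σfm = 19×29.5 + 21×49.5 + 30×69.5 + 26×89.5 = 6012
n = Σf = 96
Mean = 6012 / 96 = 62.6250

62.625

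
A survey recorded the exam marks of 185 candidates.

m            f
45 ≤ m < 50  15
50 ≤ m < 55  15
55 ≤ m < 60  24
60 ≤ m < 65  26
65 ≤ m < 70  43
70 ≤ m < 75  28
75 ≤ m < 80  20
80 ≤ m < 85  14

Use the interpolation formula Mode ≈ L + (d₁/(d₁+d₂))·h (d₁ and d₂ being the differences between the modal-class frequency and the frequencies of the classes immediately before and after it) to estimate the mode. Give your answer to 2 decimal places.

Modal class: 65 ≤ m < 70 (highest frequency 43).
d₁ = 43 − 26 = 17, d₂ = 43 − 28 = 15
Mode ≈ 65 + (17/(17+15)) × 5 = 65 + 2.6562 = 67.6562

67.66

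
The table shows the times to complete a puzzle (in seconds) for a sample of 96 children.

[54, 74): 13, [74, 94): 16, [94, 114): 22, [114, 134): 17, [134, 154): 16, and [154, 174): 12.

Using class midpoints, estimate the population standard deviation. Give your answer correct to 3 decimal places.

Midpoints: 64, 84, 104, 124, 144, 164
n = 96, Σfm = 10844, mean = 112.9583
Σfm² = 1320016
Σf(m − x̄)² = Σfm² − (Σfm)²/n = 1320016 − 10844²/96 = 95095.8333
Population variance = 95095.8333 / 96 = 990.5816
Standard deviation = √990.5816 = 31.4735

31.474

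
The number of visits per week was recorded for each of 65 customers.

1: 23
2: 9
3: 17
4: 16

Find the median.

3

Cumulative frequencies: 23, 32, 49, 65
n = 65, so the median is the value in position (n+1)/2 = 33.
Position 33 falls at value 3.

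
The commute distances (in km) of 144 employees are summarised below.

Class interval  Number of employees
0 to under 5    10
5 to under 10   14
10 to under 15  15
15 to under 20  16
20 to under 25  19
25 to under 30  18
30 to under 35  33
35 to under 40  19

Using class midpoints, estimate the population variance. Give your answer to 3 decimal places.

118.373

Midpoints: 2.5, 7.5, 12.5, 17.5, 22.5, 27.5, 32.5, 37.5
n = 144, Σfm = 3305, mean = 22.9514
Σfm² = 92900
Σf(m − x̄)² = Σfm² − (Σfm)²/n = 92900 − 3305²/144 = 17045.6597
Population variance = 17045.6597 / 144 = 118.3726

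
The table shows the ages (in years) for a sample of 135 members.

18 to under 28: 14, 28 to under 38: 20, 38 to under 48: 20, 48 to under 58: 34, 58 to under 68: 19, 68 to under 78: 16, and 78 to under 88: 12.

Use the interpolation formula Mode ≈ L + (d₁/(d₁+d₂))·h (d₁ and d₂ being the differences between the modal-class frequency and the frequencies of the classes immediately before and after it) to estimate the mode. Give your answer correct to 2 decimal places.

Modal class: 48 to under 58 (highest frequency 34).
d₁ = 34 − 20 = 14, d₂ = 34 − 19 = 15
Mode ≈ 48 + (14/(14+15)) × 10 = 48 + 4.8276 = 52.8276

52.83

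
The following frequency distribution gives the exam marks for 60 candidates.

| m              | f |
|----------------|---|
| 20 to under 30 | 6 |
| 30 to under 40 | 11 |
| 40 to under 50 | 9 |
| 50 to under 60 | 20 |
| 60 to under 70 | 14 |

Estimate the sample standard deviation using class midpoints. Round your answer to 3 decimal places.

13.057

Midpoints: 25, 35, 45, 55, 65
n = 60, Σfm = 2950, mean = 49.1667
Σfm² = 155100
Σf(m − x̄)² = Σfm² − (Σfm)²/n = 155100 − 2950²/60 = 10058.3333
Sample variance = 10058.3333 / 59 = 170.4802
Standard deviation = √170.4802 = 13.0568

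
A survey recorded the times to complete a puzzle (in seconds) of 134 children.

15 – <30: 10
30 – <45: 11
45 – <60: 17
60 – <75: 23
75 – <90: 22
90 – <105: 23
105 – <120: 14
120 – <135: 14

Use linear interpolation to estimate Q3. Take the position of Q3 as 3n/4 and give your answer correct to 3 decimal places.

101.413

Cumulative frequencies: 10, 21, 38, 61, 83, 106, 120, 134
n = 134; position = 3n/4 = 100.5.
This falls in the class 90 – <105: L = 90, F = 83, f = 23, h = 15.
Upper quartile ≈ 90 + ((100.5 − 83) / 23) × 15 = 101.4130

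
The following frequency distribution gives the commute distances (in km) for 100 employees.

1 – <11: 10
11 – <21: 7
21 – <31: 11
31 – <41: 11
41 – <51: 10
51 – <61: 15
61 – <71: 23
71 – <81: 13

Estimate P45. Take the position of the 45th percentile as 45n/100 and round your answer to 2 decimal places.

47.00

Cumulative frequencies: 10, 17, 28, 39, 49, 64, 87, 100
n = 100; position = 45n/100 = 45.
This falls in the class 41 – <51: L = 41, F = 39, f = 10, h = 10.
45th percentile ≈ 41 + ((45 − 39) / 10) × 10 = 47.0000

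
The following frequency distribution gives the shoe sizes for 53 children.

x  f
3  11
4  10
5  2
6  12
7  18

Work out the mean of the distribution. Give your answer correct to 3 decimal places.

Values: 3, 4, 5, 6, 7
Σfx = 11×3 + 10×4 + 2×5 + 12×6 + 18×7 = 281
n = Σf = 53
Mean = 281 / 53 = 5.3019

5.302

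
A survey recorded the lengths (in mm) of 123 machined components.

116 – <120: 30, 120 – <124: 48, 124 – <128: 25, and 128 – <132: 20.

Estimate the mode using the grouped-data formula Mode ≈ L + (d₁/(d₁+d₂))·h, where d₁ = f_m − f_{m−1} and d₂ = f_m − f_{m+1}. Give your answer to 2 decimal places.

121.76

Modal class: 120 – <124 (highest frequency 48).
d₁ = 48 − 30 = 18, d₂ = 48 − 25 = 23
Mode ≈ 120 + (18/(18+23)) × 4 = 120 + 1.7561 = 121.7561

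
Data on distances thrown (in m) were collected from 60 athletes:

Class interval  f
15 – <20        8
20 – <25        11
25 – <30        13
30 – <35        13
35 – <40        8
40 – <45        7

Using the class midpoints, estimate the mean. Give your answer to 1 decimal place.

29.4

Midpoints: 17.5, 22.5, 27.5, 32.5, 37.5, 42.5
Σfm = 8×17.5 + 11×22.5 + 13×27.5 + 13×32.5 + 8×37.5 + 7×42.5 = 1765
n = Σf = 60
Mean = 1765 / 60 = 29.4167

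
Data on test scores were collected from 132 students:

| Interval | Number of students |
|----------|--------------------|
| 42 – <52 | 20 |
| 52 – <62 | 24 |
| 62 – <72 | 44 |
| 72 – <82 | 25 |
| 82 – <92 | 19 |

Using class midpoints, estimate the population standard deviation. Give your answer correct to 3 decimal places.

Midpoints: 47, 57, 67, 77, 87
n = 132, Σfm = 8834, mean = 66.9242
Σfm² = 611708
Σf(m − x̄)² = Σfm² − (Σfm)²/n = 611708 − 8834²/132 = 20499.2424
Population variance = 20499.2424 / 132 = 155.2973
Standard deviation = √155.2973 = 12.4618

12.462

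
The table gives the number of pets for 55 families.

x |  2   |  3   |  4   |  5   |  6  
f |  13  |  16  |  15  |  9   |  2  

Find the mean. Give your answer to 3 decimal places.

Values: 2, 3, 4, 5, 6
Σfx = 13×2 + 16×3 + 15×4 + 9×5 + 2×6 = 191
n = Σf = 55
Mean = 191 / 55 = 3.4727

3.473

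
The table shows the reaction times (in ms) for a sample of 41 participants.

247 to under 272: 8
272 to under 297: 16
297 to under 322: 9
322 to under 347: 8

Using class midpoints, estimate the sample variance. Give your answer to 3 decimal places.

Midpoints: 259.5, 284.5, 309.5, 334.5
n = 41, Σfm = 12089.5, mean = 294.8659
Σfm² = 3591000.25
Σf(m − x̄)² = Σfm² − (Σfm)²/n = 3591000.25 − 12089.5²/41 = 26219.5122
Sample variance = 26219.5122 / 40 = 655.4878

655.488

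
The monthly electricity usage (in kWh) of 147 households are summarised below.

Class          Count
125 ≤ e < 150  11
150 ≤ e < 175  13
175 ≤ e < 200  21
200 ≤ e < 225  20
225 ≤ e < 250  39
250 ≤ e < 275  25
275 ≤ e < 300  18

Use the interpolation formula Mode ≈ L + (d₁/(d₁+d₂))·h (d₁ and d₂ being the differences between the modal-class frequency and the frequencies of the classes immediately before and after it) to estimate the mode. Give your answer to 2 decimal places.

239.39

Modal class: 225 ≤ e < 250 (highest frequency 39).
d₁ = 39 − 20 = 19, d₂ = 39 − 25 = 14
Mode ≈ 225 + (19/(19+14)) × 25 = 225 + 14.3939 = 239.3939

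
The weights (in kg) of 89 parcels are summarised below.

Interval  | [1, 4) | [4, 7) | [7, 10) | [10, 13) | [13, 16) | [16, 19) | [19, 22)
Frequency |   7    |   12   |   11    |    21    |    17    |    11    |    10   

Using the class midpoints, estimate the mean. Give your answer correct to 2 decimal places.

11.94

Midpoints: 2.5, 5.5, 8.5, 11.5, 14.5, 17.5, 20.5
Σfm = 7×2.5 + 12×5.5 + 11×8.5 + 21×11.5 + 17×14.5 + 11×17.5 + 10×20.5 = 1062.5
n = Σf = 89
Mean = 1062.5 / 89 = 11.9382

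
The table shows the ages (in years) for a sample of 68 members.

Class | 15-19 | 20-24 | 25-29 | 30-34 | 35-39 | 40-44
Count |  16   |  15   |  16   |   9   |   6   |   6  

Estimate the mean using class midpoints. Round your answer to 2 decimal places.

Midpoints: 17, 22, 27, 32, 37, 42
Σfm = 16×17 + 15×22 + 16×27 + 9×32 + 6×37 + 6×42 = 1796
n = Σf = 68
Mean = 1796 / 68 = 26.4118

26.41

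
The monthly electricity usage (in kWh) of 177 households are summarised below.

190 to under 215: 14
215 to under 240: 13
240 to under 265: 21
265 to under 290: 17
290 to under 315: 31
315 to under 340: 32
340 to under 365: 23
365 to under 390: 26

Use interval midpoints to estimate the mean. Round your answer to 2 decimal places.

Midpoints: 202.5, 227.5, 252.5, 277.5, 302.5, 327.5, 352.5, 377.5
Σfm = 14×202.5 + 13×227.5 + 21×252.5 + 17×277.5 + 31×302.5 + 32×327.5 + 23×352.5 + 26×377.5 = 53592.5
n = Σf = 177
Mean = 53592.5 / 177 = 302.7825

302.78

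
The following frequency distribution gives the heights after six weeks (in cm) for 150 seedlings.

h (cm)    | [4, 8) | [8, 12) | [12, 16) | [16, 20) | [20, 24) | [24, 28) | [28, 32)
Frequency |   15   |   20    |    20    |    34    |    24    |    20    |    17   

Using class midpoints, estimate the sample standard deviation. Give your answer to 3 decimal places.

Midpoints: 6, 10, 14, 18, 22, 26, 30
n = 150, Σfm = 2740, mean = 18.2667
Σfm² = 57912
Σf(m − x̄)² = Σfm² − (Σfm)²/n = 57912 − 2740²/150 = 7861.3333
Sample variance = 7861.3333 / 149 = 52.7606
Standard deviation = √52.7606 = 7.2637

7.264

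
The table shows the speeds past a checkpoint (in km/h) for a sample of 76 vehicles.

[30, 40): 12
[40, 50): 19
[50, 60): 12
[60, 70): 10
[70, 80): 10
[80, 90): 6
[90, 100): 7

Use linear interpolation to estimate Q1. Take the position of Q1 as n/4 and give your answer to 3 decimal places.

Cumulative frequencies: 12, 31, 43, 53, 63, 69, 76
n = 76; position = n/4 = 19.
This falls in the class [40, 50): L = 40, F = 12, f = 19, h = 10.
Lower quartile ≈ 40 + ((19 − 12) / 19) × 10 = 43.6842

43.684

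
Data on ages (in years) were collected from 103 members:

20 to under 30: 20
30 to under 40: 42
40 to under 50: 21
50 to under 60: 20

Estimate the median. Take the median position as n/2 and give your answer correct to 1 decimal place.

37.5

Cumulative frequencies: 20, 62, 83, 103
n = 103; position = n/2 = 51.5.
This falls in the class 30 to under 40: L = 30, F = 20, f = 42, h = 10.
Median ≈ 30 + ((51.5 − 20) / 42) × 10 = 37.5000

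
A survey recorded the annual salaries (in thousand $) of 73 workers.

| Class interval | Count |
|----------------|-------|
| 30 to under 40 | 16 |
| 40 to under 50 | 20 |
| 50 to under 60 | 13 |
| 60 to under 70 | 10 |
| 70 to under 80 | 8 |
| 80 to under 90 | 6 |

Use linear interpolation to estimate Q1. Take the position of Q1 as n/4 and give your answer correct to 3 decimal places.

41.125

Cumulative frequencies: 16, 36, 49, 59, 67, 73
n = 73; position = n/4 = 18.25.
This falls in the class 40 to under 50: L = 40, F = 16, f = 20, h = 10.
Lower quartile ≈ 40 + ((18.25 − 16) / 20) × 10 = 41.1250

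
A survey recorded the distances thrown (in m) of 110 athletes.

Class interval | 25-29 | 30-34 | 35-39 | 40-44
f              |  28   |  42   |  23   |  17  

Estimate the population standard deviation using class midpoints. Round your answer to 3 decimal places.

Midpoints: 27, 32, 37, 42
n = 110, Σfm = 3665, mean = 33.3182
Σfm² = 124895
Σf(m − x̄)² = Σfm² − (Σfm)²/n = 124895 − 3665²/110 = 2783.8636
Population variance = 2783.8636 / 110 = 25.3079
Standard deviation = √25.3079 = 5.0307

5.031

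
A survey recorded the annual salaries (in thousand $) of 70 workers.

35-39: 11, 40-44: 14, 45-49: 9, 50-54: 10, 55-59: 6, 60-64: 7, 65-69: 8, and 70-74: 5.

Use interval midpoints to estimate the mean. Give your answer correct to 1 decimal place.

Midpoints: 37, 42, 47, 52, 57, 62, 67, 72
Σfm = 11×37 + 14×42 + 9×47 + 10×52 + 6×57 + 7×62 + 8×67 + 5×72 = 3610
n = Σf = 70
Mean = 3610 / 70 = 51.5714

51.6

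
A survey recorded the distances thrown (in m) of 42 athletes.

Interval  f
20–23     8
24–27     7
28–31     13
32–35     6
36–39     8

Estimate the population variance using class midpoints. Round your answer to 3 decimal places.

29.324

Midpoints: 21.5, 25.5, 29.5, 33.5, 37.5
n = 42, Σfm = 1235, mean = 29.4048
Σfm² = 37546.5
Σf(m − x̄)² = Σfm² − (Σfm)²/n = 37546.5 − 1235²/42 = 1231.6190
Population variance = 1231.6190 / 42 = 29.3243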